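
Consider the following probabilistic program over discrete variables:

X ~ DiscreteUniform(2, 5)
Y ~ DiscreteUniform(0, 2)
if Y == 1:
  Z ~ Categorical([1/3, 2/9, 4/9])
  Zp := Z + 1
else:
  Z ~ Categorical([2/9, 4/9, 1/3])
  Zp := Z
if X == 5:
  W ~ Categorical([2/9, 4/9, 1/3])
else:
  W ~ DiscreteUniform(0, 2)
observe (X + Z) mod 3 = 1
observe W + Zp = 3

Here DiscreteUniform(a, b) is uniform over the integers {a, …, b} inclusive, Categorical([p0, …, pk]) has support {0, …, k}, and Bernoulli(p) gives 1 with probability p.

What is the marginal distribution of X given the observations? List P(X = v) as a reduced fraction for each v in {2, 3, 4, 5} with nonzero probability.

Enumerate traces; 10 have nonzero weight after conditioning:
  (X=2, Y=0, Z=2, W=1) weight 1/108
  (X=2, Y=1, Z=2, W=0) weight 1/81
  (X=2, Y=2, Z=2, W=1) weight 1/108
  (X=3, Y=0, Z=1, W=2) weight 1/81
  (X=3, Y=1, Z=1, W=1) weight 1/162
  (X=3, Y=2, Z=1, W=2) weight 1/81
  (X=4, Y=1, Z=0, W=2) weight 1/108
  (X=5, Y=0, Z=2, W=1) weight 1/81
  … 2 more
Group by X:
  weight(X=2) = 5/162
  weight(X=3) = 5/162
  weight(X=4) = 1/108
  weight(X=5) = 8/243
Total weight = 5/162 + 5/162 + 1/108 + 8/243 = 101/972
P(X=2 | obs) = 5/162 / 101/972 = 30/101
P(X=3 | obs) = 5/162 / 101/972 = 30/101
P(X=4 | obs) = 1/108 / 101/972 = 9/101
P(X=5 | obs) = 8/243 / 101/972 = 32/101

P(X=2) = 30/101, P(X=3) = 30/101, P(X=4) = 9/101, P(X=5) = 32/101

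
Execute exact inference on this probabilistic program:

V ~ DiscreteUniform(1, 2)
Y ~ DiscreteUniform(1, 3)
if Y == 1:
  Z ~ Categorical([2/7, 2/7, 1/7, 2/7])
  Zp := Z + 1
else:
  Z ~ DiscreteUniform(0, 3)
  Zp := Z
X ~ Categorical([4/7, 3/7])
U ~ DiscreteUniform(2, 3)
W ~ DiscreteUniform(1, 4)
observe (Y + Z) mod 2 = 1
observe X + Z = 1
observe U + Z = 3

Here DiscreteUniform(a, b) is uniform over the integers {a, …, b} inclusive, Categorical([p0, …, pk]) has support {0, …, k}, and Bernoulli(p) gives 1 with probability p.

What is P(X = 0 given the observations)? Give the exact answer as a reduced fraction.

P(X = 0 | obs) = 28/73

Enumerate traces; 24 have nonzero weight after conditioning:
  (V=1, Y=1, Z=0, X=1, U=3, W=1) weight 1/392
  (V=1, Y=1, Z=0, X=1, U=3, W=2) weight 1/392
  (V=1, Y=1, Z=0, X=1, U=3, W=3) weight 1/392
  (V=1, Y=1, Z=0, X=1, U=3, W=4) weight 1/392
  (V=1, Y=2, Z=1, X=0, U=2, W=1) weight 1/336
  (V=1, Y=2, Z=1, X=0, U=2, W=2) weight 1/336
  (V=1, Y=2, Z=1, X=0, U=2, W=3) weight 1/336
  (V=1, Y=2, Z=1, X=0, U=2, W=4) weight 1/336
  … 16 more
Group by X:
  weight(X=0) = 1/42
  weight(X=1) = 15/392
Total weight = 1/42 + 15/392 = 73/1176
P(X=0 | obs) = 1/42 / 73/1176 = 28/73
P(X=1 | obs) = 15/392 / 73/1176 = 45/73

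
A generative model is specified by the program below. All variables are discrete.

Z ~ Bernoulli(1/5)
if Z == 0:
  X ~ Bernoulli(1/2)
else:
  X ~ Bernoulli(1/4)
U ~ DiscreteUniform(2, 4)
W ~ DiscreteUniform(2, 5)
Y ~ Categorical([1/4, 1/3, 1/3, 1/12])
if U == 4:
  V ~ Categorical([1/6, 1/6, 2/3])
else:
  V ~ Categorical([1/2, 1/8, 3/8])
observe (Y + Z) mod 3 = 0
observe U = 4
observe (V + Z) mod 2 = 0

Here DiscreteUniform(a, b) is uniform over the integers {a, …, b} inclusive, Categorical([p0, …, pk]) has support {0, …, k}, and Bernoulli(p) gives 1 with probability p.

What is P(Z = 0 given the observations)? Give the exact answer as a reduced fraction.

P(Z = 0 | obs) = 20/21

Enumerate traces; 40 have nonzero weight after conditioning:
  (Z=0, X=0, U=4, W=2, Y=0, V=0) weight 1/720
  (Z=0, X=0, U=4, W=2, Y=0, V=2) weight 1/180
  (Z=0, X=0, U=4, W=2, Y=3, V=0) weight 1/2160
  (Z=0, X=0, U=4, W=2, Y=3, V=2) weight 1/540
  (Z=0, X=0, U=4, W=3, Y=0, V=0) weight 1/720
  (Z=0, X=0, U=4, W=3, Y=0, V=2) weight 1/180
  (Z=0, X=0, U=4, W=3, Y=3, V=0) weight 1/2160
  (Z=0, X=0, U=4, W=3, Y=3, V=2) weight 1/540
  (Z=1, X=0, U=4, W=2, Y=2, V=1) weight 1/1440
  … 31 more
Group by Z:
  weight(Z=0) = 2/27
  weight(Z=1) = 1/270
Total weight = 2/27 + 1/270 = 7/90
P(Z=0 | obs) = 2/27 / 7/90 = 20/21
P(Z=1 | obs) = 1/270 / 7/90 = 1/21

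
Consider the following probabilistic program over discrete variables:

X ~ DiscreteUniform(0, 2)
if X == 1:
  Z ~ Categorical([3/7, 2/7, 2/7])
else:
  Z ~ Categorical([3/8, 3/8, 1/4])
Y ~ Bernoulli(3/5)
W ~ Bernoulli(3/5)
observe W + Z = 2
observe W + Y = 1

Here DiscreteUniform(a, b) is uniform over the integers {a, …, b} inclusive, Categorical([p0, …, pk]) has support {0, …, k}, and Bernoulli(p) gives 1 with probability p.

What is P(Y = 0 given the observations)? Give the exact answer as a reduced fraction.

P(Y = 0 | obs) = 29/51

Enumerate traces; 6 have nonzero weight after conditioning:
  (X=0, Z=1, Y=0, W=1) weight 3/100
  (X=0, Z=2, Y=1, W=0) weight 1/50
  (X=1, Z=1, Y=0, W=1) weight 4/175
  (X=1, Z=2, Y=1, W=0) weight 4/175
  (X=2, Z=1, Y=0, W=1) weight 3/100
  (X=2, Z=2, Y=1, W=0) weight 1/50
Group by Y:
  weight(Y=0) = 29/350
  weight(Y=1) = 11/175
Total weight = 29/350 + 11/175 = 51/350
P(Y=0 | obs) = 29/350 / 51/350 = 29/51
P(Y=1 | obs) = 11/175 / 51/350 = 22/51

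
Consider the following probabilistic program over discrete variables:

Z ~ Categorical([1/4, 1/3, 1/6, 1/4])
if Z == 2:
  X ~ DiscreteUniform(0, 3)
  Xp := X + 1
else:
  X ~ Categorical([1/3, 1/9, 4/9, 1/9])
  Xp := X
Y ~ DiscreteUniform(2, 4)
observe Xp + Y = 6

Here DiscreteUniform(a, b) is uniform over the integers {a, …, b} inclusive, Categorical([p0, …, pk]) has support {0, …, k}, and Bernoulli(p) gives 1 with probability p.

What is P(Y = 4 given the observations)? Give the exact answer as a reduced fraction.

P(Y = 4 | obs) = 89/127

Enumerate traces; 9 have nonzero weight after conditioning:
  (Z=0, X=2, Y=4) weight 1/27
  (Z=0, X=3, Y=3) weight 1/108
  (Z=1, X=2, Y=4) weight 4/81
  (Z=1, X=3, Y=3) weight 1/81
  (Z=2, X=1, Y=4) weight 1/72
  (Z=2, X=2, Y=3) weight 1/72
  (Z=2, X=3, Y=2) weight 1/72
  (Z=3, X=2, Y=4) weight 1/27
  … 1 more
Group by Y:
  weight(Y=2) = 1/72
  weight(Y=3) = 29/648
  weight(Y=4) = 89/648
Total weight = 1/72 + 29/648 + 89/648 = 127/648
P(Y=2 | obs) = 1/72 / 127/648 = 9/127
P(Y=3 | obs) = 29/648 / 127/648 = 29/127
P(Y=4 | obs) = 89/648 / 127/648 = 89/127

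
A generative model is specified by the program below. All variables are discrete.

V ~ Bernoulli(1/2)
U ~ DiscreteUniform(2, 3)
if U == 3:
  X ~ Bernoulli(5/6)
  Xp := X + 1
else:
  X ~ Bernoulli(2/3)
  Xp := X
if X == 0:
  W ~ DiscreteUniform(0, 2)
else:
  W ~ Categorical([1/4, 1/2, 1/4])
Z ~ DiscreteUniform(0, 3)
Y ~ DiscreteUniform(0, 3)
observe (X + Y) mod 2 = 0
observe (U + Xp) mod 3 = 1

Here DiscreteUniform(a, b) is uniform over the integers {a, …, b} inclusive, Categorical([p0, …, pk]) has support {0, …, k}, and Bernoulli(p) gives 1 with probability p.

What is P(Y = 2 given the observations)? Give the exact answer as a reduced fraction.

Enumerate traces; 48 have nonzero weight after conditioning:
  (V=0, U=3, X=0, W=0, Z=0, Y=0) weight 1/1152
  (V=0, U=3, X=0, W=0, Z=0, Y=2) weight 1/1152
  (V=0, U=3, X=0, W=0, Z=1, Y=0) weight 1/1152
  (V=0, U=3, X=0, W=0, Z=1, Y=2) weight 1/1152
  (V=0, U=3, X=0, W=0, Z=2, Y=0) weight 1/1152
  (V=0, U=3, X=0, W=0, Z=2, Y=2) weight 1/1152
  (V=0, U=3, X=0, W=0, Z=3, Y=0) weight 1/1152
  (V=0, U=3, X=0, W=0, Z=3, Y=2) weight 1/1152
  … 40 more
Group by Y:
  weight(Y=0) = 1/48
  weight(Y=2) = 1/48
Total weight = 1/48 + 1/48 = 1/24
P(Y=0 | obs) = 1/48 / 1/24 = 1/2
P(Y=2 | obs) = 1/48 / 1/24 = 1/2

P(Y = 2 | obs) = 1/2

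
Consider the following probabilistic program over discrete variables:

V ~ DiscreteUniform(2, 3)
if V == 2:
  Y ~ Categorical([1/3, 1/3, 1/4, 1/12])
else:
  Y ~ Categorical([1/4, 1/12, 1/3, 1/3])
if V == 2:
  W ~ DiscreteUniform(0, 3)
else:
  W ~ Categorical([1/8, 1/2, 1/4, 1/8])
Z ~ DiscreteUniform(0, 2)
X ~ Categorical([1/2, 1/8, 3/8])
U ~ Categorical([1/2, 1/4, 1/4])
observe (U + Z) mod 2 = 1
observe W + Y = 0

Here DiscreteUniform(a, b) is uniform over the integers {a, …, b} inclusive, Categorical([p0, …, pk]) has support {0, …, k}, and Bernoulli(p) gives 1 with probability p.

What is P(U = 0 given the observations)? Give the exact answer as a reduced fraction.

Enumerate traces; 24 have nonzero weight after conditioning:
  (V=2, Y=0, W=0, Z=0, X=0, U=1) weight 1/576
  (V=2, Y=0, W=0, Z=0, X=1, U=1) weight 1/2304
  (V=2, Y=0, W=0, Z=0, X=2, U=1) weight 1/768
  (V=2, Y=0, W=0, Z=1, X=0, U=0) weight 1/288
  (V=2, Y=0, W=0, Z=1, X=0, U=2) weight 1/576
  (V=2, Y=0, W=0, Z=1, X=1, U=0) weight 1/1152
  (V=2, Y=0, W=0, Z=1, X=1, U=2) weight 1/2304
  (V=2, Y=0, W=0, Z=1, X=2, U=0) weight 1/384
  … 16 more
Group by U:
  weight(U=0) = 11/1152
  weight(U=1) = 11/1152
  weight(U=2) = 11/2304
Total weight = 11/1152 + 11/1152 + 11/2304 = 55/2304
P(U=0 | obs) = 11/1152 / 55/2304 = 2/5
P(U=1 | obs) = 11/1152 / 55/2304 = 2/5
P(U=2 | obs) = 11/2304 / 55/2304 = 1/5

P(U = 0 | obs) = 2/5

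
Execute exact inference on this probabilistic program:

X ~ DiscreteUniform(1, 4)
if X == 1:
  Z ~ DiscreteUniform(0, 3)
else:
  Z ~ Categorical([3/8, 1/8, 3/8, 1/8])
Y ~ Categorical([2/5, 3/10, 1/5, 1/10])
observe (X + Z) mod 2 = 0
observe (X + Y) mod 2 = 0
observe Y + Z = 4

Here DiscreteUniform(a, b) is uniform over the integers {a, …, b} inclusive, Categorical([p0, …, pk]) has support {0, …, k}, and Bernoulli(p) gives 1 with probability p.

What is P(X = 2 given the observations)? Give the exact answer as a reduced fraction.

P(X = 2 | obs) = 1/4

Enumerate traces; 6 have nonzero weight after conditioning:
  (X=1, Z=1, Y=3) weight 1/160
  (X=1, Z=3, Y=1) weight 3/160
  (X=2, Z=2, Y=2) weight 3/160
  (X=3, Z=1, Y=3) weight 1/320
  (X=3, Z=3, Y=1) weight 3/320
  (X=4, Z=2, Y=2) weight 3/160
Group by X:
  weight(X=1) = 1/40
  weight(X=2) = 3/160
  weight(X=3) = 1/80
  weight(X=4) = 3/160
Total weight = 1/40 + 3/160 + 1/80 + 3/160 = 3/40
P(X=1 | obs) = 1/40 / 3/40 = 1/3
P(X=2 | obs) = 3/160 / 3/40 = 1/4
P(X=3 | obs) = 1/80 / 3/40 = 1/6
P(X=4 | obs) = 3/160 / 3/40 = 1/4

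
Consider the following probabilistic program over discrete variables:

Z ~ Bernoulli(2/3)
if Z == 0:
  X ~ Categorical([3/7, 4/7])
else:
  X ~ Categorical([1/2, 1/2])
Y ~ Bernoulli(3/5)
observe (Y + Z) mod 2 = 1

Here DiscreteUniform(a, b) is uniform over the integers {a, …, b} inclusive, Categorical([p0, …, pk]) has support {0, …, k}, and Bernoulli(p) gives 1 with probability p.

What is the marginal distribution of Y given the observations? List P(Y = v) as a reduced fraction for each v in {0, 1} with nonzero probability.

P(Y=0) = 4/7, P(Y=1) = 3/7

Enumerate traces; 4 have nonzero weight after conditioning:
  (Z=0, X=0, Y=1) weight 3/35
  (Z=0, X=1, Y=1) weight 4/35
  (Z=1, X=0, Y=0) weight 2/15
  (Z=1, X=1, Y=0) weight 2/15
Group by Y:
  weight(Y=0) = 4/15
  weight(Y=1) = 1/5
Total weight = 4/15 + 1/5 = 7/15
P(Y=0 | obs) = 4/15 / 7/15 = 4/7
P(Y=1 | obs) = 1/5 / 7/15 = 3/7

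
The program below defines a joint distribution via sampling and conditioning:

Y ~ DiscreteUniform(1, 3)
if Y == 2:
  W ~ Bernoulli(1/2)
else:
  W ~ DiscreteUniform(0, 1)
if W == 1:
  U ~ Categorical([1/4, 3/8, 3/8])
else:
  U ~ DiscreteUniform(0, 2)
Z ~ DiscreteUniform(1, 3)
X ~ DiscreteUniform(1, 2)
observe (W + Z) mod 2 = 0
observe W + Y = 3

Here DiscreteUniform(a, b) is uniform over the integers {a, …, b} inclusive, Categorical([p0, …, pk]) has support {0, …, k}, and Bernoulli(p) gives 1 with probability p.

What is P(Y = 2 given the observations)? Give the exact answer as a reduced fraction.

P(Y = 2 | obs) = 2/3

Enumerate traces; 18 have nonzero weight after conditioning:
  (Y=2, W=1, U=0, Z=1, X=1) weight 1/144
  (Y=2, W=1, U=0, Z=1, X=2) weight 1/144
  (Y=2, W=1, U=0, Z=3, X=1) weight 1/144
  (Y=2, W=1, U=0, Z=3, X=2) weight 1/144
  (Y=2, W=1, U=1, Z=1, X=1) weight 1/96
  (Y=2, W=1, U=1, Z=1, X=2) weight 1/96
  (Y=2, W=1, U=1, Z=3, X=1) weight 1/96
  (Y=2, W=1, U=1, Z=3, X=2) weight 1/96
  (Y=3, W=0, U=0, Z=2, X=1) weight 1/108
  … 9 more
Group by Y:
  weight(Y=2) = 1/9
  weight(Y=3) = 1/18
Total weight = 1/9 + 1/18 = 1/6
P(Y=2 | obs) = 1/9 / 1/6 = 2/3
P(Y=3 | obs) = 1/18 / 1/6 = 1/3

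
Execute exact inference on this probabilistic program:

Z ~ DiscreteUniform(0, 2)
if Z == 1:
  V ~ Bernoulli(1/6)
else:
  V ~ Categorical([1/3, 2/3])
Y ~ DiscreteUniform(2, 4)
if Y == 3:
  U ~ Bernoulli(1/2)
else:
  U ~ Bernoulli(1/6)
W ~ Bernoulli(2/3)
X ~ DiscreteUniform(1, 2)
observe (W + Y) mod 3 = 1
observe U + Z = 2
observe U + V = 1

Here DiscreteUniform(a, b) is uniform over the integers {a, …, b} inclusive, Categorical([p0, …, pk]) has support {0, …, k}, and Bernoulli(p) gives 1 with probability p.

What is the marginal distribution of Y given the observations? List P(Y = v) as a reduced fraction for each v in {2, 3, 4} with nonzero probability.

P(Y=3) = 54/79, P(Y=4) = 25/79

Enumerate traces; 8 have nonzero weight after conditioning:
  (Z=1, V=0, Y=3, U=1, W=1, X=1) weight 5/324
  (Z=1, V=0, Y=3, U=1, W=1, X=2) weight 5/324
  (Z=1, V=0, Y=4, U=1, W=0, X=1) weight 5/1944
  (Z=1, V=0, Y=4, U=1, W=0, X=2) weight 5/1944
  (Z=2, V=1, Y=3, U=0, W=1, X=1) weight 1/81
  (Z=2, V=1, Y=3, U=0, W=1, X=2) weight 1/81
  (Z=2, V=1, Y=4, U=0, W=0, X=1) weight 5/486
  (Z=2, V=1, Y=4, U=0, W=0, X=2) weight 5/486
Group by Y:
  weight(Y=3) = 1/18
  weight(Y=4) = 25/972
Total weight = 1/18 + 25/972 = 79/972
P(Y=3 | obs) = 1/18 / 79/972 = 54/79
P(Y=4 | obs) = 25/972 / 79/972 = 25/79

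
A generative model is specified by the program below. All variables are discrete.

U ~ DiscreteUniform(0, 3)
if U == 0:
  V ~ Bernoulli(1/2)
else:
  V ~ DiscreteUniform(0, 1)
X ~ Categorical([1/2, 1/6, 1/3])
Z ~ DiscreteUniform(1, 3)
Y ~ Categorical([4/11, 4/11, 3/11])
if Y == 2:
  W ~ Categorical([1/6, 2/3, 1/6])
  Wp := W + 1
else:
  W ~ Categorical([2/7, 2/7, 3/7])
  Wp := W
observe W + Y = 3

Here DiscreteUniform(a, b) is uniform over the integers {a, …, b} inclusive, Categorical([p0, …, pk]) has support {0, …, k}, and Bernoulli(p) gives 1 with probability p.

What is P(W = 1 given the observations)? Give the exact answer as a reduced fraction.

P(W = 1 | obs) = 7/13

Enumerate traces; 144 have nonzero weight after conditioning:
  (U=0, V=0, X=0, Z=1, Y=1, W=2) weight 1/308
  (U=0, V=0, X=0, Z=1, Y=2, W=1) weight 1/264
  (U=0, V=0, X=0, Z=2, Y=1, W=2) weight 1/308
  (U=0, V=0, X=0, Z=2, Y=2, W=1) weight 1/264
  (U=0, V=0, X=0, Z=3, Y=1, W=2) weight 1/308
  (U=0, V=0, X=0, Z=3, Y=2, W=1) weight 1/264
  (U=0, V=0, X=1, Z=1, Y=1, W=2) weight 1/924
  (U=0, V=0, X=1, Z=1, Y=2, W=1) weight 1/792
  … 136 more
Group by W:
  weight(W=1) = 2/11
  weight(W=2) = 12/77
Total weight = 2/11 + 12/77 = 26/77
P(W=1 | obs) = 2/11 / 26/77 = 7/13
P(W=2 | obs) = 12/77 / 26/77 = 6/13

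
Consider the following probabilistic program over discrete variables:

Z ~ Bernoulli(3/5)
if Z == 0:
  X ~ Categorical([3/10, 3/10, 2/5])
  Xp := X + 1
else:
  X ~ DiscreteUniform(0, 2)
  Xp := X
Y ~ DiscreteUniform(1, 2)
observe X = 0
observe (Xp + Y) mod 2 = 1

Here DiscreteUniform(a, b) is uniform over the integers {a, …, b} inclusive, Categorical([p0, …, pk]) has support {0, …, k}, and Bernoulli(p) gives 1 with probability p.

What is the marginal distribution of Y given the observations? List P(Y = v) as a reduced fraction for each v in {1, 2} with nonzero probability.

P(Y=1) = 5/8, P(Y=2) = 3/8

Enumerate traces; 2 have nonzero weight after conditioning:
  (Z=0, X=0, Y=2) weight 3/50
  (Z=1, X=0, Y=1) weight 1/10
Group by Y:
  weight(Y=1) = 1/10
  weight(Y=2) = 3/50
Total weight = 1/10 + 3/50 = 4/25
P(Y=1 | obs) = 1/10 / 4/25 = 5/8
P(Y=2 | obs) = 3/50 / 4/25 = 3/8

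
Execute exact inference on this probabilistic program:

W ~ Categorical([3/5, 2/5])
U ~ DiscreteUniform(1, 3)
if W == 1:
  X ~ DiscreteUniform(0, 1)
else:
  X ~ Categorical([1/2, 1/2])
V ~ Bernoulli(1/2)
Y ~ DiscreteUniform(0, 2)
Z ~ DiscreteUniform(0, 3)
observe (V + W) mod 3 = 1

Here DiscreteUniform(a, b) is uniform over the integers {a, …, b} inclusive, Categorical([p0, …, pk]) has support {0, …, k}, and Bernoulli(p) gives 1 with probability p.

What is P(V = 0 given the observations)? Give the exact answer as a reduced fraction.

P(V = 0 | obs) = 2/5

Enumerate traces; 144 have nonzero weight after conditioning:
  (W=0, U=1, X=0, V=1, Y=0, Z=0) weight 1/240
  (W=0, U=1, X=0, V=1, Y=0, Z=1) weight 1/240
  (W=0, U=1, X=0, V=1, Y=0, Z=2) weight 1/240
  (W=0, U=1, X=0, V=1, Y=0, Z=3) weight 1/240
  (W=0, U=1, X=0, V=1, Y=1, Z=0) weight 1/240
  (W=0, U=1, X=0, V=1, Y=1, Z=1) weight 1/240
  (W=0, U=1, X=0, V=1, Y=1, Z=2) weight 1/240
  (W=0, U=1, X=0, V=1, Y=1, Z=3) weight 1/240
  (W=1, U=1, X=0, V=0, Y=0, Z=0) weight 1/360
  … 135 more
Group by V:
  weight(V=0) = 1/5
  weight(V=1) = 3/10
Total weight = 1/5 + 3/10 = 1/2
P(V=0 | obs) = 1/5 / 1/2 = 2/5
P(V=1 | obs) = 3/10 / 1/2 = 3/5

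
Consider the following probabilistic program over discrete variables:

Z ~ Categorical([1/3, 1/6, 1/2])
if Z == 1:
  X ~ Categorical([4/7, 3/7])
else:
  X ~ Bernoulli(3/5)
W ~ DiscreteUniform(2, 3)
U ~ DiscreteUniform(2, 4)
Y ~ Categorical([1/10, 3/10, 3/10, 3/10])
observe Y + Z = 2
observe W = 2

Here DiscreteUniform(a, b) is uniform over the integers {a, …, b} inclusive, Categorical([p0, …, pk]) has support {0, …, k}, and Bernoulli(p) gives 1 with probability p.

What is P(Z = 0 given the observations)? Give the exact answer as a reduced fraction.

P(Z = 0 | obs) = 1/2

Enumerate traces; 18 have nonzero weight after conditioning:
  (Z=0, X=0, W=2, U=2, Y=2) weight 1/150
  (Z=0, X=0, W=2, U=3, Y=2) weight 1/150
  (Z=0, X=0, W=2, U=4, Y=2) weight 1/150
  (Z=0, X=1, W=2, U=2, Y=2) weight 1/100
  (Z=0, X=1, W=2, U=3, Y=2) weight 1/100
  (Z=0, X=1, W=2, U=4, Y=2) weight 1/100
  (Z=1, X=0, W=2, U=2, Y=1) weight 1/210
  (Z=1, X=0, W=2, U=3, Y=1) weight 1/210
  (Z=2, X=0, W=2, U=2, Y=0) weight 1/300
  … 9 more
Group by Z:
  weight(Z=0) = 1/20
  weight(Z=1) = 1/40
  weight(Z=2) = 1/40
Total weight = 1/20 + 1/40 + 1/40 = 1/10
P(Z=0 | obs) = 1/20 / 1/10 = 1/2
P(Z=1 | obs) = 1/40 / 1/10 = 1/4
P(Z=2 | obs) = 1/40 / 1/10 = 1/4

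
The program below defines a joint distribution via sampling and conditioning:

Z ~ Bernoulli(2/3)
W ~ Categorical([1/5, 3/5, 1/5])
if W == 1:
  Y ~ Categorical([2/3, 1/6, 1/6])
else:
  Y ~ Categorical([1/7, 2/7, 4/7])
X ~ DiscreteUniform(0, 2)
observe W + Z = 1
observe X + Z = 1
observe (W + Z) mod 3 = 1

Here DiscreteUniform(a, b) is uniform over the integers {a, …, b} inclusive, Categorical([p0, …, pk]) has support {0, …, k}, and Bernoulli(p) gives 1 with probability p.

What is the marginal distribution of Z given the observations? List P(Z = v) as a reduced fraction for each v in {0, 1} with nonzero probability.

P(Z=0) = 3/5, P(Z=1) = 2/5

Enumerate traces; 6 have nonzero weight after conditioning:
  (Z=0, W=1, Y=0, X=1) weight 2/45
  (Z=0, W=1, Y=1, X=1) weight 1/90
  (Z=0, W=1, Y=2, X=1) weight 1/90
  (Z=1, W=0, Y=0, X=0) weight 2/315
  (Z=1, W=0, Y=1, X=0) weight 4/315
  (Z=1, W=0, Y=2, X=0) weight 8/315
Group by Z:
  weight(Z=0) = 1/15
  weight(Z=1) = 2/45
Total weight = 1/15 + 2/45 = 1/9
P(Z=0 | obs) = 1/15 / 1/9 = 3/5
P(Z=1 | obs) = 2/45 / 1/9 = 2/5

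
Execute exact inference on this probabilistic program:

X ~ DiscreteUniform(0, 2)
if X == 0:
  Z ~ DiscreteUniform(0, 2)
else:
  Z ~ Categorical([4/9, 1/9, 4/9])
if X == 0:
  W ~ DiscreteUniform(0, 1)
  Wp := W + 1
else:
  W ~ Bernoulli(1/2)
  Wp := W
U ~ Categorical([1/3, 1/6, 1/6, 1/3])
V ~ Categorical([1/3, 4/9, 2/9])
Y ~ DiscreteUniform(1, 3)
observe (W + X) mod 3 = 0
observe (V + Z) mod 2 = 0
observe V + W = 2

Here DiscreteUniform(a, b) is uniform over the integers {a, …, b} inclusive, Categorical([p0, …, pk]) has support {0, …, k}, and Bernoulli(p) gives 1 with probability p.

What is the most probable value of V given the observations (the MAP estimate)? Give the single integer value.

Enumerate traces; 36 have nonzero weight after conditioning:
  (X=0, Z=0, W=0, U=0, V=2, Y=1) weight 1/729
  (X=0, Z=0, W=0, U=0, V=2, Y=2) weight 1/729
  (X=0, Z=0, W=0, U=0, V=2, Y=3) weight 1/729
  (X=0, Z=0, W=0, U=1, V=2, Y=1) weight 1/1458
  (X=0, Z=0, W=0, U=1, V=2, Y=2) weight 1/1458
  (X=0, Z=0, W=0, U=1, V=2, Y=3) weight 1/1458
  (X=0, Z=0, W=0, U=2, V=2, Y=1) weight 1/1458
  (X=0, Z=0, W=0, U=2, V=2, Y=2) weight 1/1458
  (X=2, Z=1, W=1, U=0, V=1, Y=1) weight 2/2187
  … 27 more
Group by V:
  weight(V=1) = 2/243
  weight(V=2) = 2/81
Total weight = 2/243 + 2/81 = 8/243
P(V=1 | obs) = 2/243 / 8/243 = 1/4
P(V=2 | obs) = 2/81 / 8/243 = 3/4
argmax = 2

argmax_v P(V = v | obs) = 2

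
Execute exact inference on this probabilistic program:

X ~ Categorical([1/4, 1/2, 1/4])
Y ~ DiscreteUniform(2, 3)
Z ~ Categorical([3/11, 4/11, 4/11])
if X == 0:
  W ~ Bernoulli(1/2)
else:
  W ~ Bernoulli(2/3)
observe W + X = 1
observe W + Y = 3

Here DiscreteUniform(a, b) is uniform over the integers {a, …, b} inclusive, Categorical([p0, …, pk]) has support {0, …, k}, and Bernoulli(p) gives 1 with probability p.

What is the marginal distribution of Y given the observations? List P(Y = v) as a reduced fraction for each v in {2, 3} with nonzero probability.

P(Y=2) = 3/7, P(Y=3) = 4/7

Enumerate traces; 6 have nonzero weight after conditioning:
  (X=0, Y=2, Z=0, W=1) weight 3/176
  (X=0, Y=2, Z=1, W=1) weight 1/44
  (X=0, Y=2, Z=2, W=1) weight 1/44
  (X=1, Y=3, Z=0, W=0) weight 1/44
  (X=1, Y=3, Z=1, W=0) weight 1/33
  (X=1, Y=3, Z=2, W=0) weight 1/33
Group by Y:
  weight(Y=2) = 1/16
  weight(Y=3) = 1/12
Total weight = 1/16 + 1/12 = 7/48
P(Y=2 | obs) = 1/16 / 7/48 = 3/7
P(Y=3 | obs) = 1/12 / 7/48 = 4/7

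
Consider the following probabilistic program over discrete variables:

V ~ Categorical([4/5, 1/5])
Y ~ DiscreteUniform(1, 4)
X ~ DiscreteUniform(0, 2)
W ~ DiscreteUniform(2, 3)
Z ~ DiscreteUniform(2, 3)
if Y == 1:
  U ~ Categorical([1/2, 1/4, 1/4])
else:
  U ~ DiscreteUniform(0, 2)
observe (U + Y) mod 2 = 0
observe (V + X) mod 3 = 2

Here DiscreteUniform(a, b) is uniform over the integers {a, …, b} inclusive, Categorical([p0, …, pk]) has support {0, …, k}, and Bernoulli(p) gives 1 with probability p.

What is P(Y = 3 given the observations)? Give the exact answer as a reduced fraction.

Enumerate traces; 48 have nonzero weight after conditioning:
  (V=0, Y=1, X=2, W=2, Z=2, U=1) weight 1/240
  (V=0, Y=1, X=2, W=2, Z=3, U=1) weight 1/240
  (V=0, Y=1, X=2, W=3, Z=2, U=1) weight 1/240
  (V=0, Y=1, X=2, W=3, Z=3, U=1) weight 1/240
  (V=0, Y=2, X=2, W=2, Z=2, U=0) weight 1/180
  (V=0, Y=2, X=2, W=2, Z=2, U=2) weight 1/180
  (V=0, Y=2, X=2, W=2, Z=3, U=0) weight 1/180
  (V=0, Y=2, X=2, W=2, Z=3, U=2) weight 1/180
  (V=0, Y=3, X=2, W=2, Z=2, U=1) weight 1/180
  (V=0, Y=4, X=2, W=2, Z=2, U=0) weight 1/180
  … 38 more
Group by Y:
  weight(Y=1) = 1/48
  weight(Y=2) = 1/18
  weight(Y=3) = 1/36
  weight(Y=4) = 1/18
Total weight = 1/48 + 1/18 + 1/36 + 1/18 = 23/144
P(Y=1 | obs) = 1/48 / 23/144 = 3/23
P(Y=2 | obs) = 1/18 / 23/144 = 8/23
P(Y=3 | obs) = 1/36 / 23/144 = 4/23
P(Y=4 | obs) = 1/18 / 23/144 = 8/23

P(Y = 3 | obs) = 4/23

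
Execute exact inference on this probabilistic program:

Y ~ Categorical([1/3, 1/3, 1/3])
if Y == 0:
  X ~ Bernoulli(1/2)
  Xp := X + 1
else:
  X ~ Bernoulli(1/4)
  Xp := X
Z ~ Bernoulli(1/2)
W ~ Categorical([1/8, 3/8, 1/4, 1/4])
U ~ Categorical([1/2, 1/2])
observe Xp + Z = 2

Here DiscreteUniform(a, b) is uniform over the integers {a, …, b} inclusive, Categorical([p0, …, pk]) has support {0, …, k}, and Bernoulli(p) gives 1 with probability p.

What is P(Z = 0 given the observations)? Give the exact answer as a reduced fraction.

Enumerate traces; 32 have nonzero weight after conditioning:
  (Y=0, X=0, Z=1, W=0, U=0) weight 1/192
  (Y=0, X=0, Z=1, W=0, U=1) weight 1/192
  (Y=0, X=0, Z=1, W=1, U=0) weight 1/64
  (Y=0, X=0, Z=1, W=1, U=1) weight 1/64
  (Y=0, X=0, Z=1, W=2, U=0) weight 1/96
  (Y=0, X=0, Z=1, W=2, U=1) weight 1/96
  (Y=0, X=0, Z=1, W=3, U=0) weight 1/96
  (Y=0, X=0, Z=1, W=3, U=1) weight 1/96
  (Y=0, X=1, Z=0, W=0, U=0) weight 1/192
  … 23 more
Group by Z:
  weight(Z=0) = 1/12
  weight(Z=1) = 1/6
Total weight = 1/12 + 1/6 = 1/4
P(Z=0 | obs) = 1/12 / 1/4 = 1/3
P(Z=1 | obs) = 1/6 / 1/4 = 2/3

P(Z = 0 | obs) = 1/3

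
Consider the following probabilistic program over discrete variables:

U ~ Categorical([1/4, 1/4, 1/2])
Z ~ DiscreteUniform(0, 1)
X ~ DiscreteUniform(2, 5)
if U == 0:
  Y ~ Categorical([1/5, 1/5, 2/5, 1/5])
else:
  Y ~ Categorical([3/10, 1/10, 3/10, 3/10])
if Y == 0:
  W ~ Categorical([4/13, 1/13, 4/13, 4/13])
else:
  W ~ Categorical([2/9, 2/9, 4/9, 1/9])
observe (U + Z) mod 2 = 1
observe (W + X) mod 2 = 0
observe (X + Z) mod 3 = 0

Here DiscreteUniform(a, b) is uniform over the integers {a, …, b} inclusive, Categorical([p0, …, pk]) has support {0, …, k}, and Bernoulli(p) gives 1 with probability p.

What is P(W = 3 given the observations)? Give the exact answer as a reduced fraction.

P(W = 3 | obs) = 773/3918

Enumerate traces; 40 have nonzero weight after conditioning:
  (U=0, Z=1, X=2, Y=0, W=0) weight 1/520
  (U=0, Z=1, X=2, Y=0, W=2) weight 1/520
  (U=0, Z=1, X=2, Y=1, W=0) weight 1/720
  (U=0, Z=1, X=2, Y=1, W=2) weight 1/360
  (U=0, Z=1, X=2, Y=2, W=0) weight 1/360
  (U=0, Z=1, X=2, Y=2, W=2) weight 1/180
  (U=0, Z=1, X=2, Y=3, W=0) weight 1/720
  (U=0, Z=1, X=2, Y=3, W=2) weight 1/360
  (U=0, Z=1, X=5, Y=0, W=1) weight 1/2080
  (U=0, Z=1, X=5, Y=0, W=3) weight 1/520
  … 30 more
Group by W:
  weight(W=0) = 43/1872
  weight(W=1) = 853/37440
  weight(W=2) = 179/4680
  weight(W=3) = 773/37440
Total weight = 43/1872 + 853/37440 + 179/4680 + 773/37440 = 653/6240
P(W=0 | obs) = 43/1872 / 653/6240 = 430/1959
P(W=1 | obs) = 853/37440 / 653/6240 = 853/3918
P(W=2 | obs) = 179/4680 / 653/6240 = 716/1959
P(W=3 | obs) = 773/37440 / 653/6240 = 773/3918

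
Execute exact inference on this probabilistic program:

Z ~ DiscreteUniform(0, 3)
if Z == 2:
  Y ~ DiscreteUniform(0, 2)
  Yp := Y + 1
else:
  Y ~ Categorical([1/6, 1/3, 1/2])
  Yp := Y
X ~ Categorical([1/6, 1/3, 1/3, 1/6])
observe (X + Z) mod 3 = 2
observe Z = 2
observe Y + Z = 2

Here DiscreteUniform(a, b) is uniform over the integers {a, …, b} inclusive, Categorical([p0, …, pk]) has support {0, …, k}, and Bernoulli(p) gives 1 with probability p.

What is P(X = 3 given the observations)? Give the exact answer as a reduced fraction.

P(X = 3 | obs) = 1/2

Enumerate traces; 2 have nonzero weight after conditioning:
  (Z=2, Y=0, X=0) weight 1/72
  (Z=2, Y=0, X=3) weight 1/72
Group by X:
  weight(X=0) = 1/72
  weight(X=3) = 1/72
Total weight = 1/72 + 1/72 = 1/36
P(X=0 | obs) = 1/72 / 1/36 = 1/2
P(X=3 | obs) = 1/72 / 1/36 = 1/2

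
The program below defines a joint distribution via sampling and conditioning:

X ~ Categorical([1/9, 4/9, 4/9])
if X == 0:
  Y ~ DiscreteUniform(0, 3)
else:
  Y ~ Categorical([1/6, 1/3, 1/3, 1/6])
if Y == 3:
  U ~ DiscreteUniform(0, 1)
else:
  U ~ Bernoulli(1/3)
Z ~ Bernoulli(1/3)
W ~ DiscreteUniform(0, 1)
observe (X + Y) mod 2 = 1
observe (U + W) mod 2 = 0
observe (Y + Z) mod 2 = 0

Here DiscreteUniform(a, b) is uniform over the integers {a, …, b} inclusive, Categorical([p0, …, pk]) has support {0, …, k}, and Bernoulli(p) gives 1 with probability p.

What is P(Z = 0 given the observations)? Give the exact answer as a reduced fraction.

Enumerate traces; 12 have nonzero weight after conditioning:
  (X=0, Y=1, U=0, Z=1, W=0) weight 1/324
  (X=0, Y=1, U=1, Z=1, W=1) weight 1/648
  (X=0, Y=3, U=0, Z=1, W=0) weight 1/432
  (X=0, Y=3, U=1, Z=1, W=1) weight 1/432
  (X=1, Y=0, U=0, Z=0, W=0) weight 4/243
  (X=1, Y=0, U=1, Z=0, W=1) weight 2/243
  (X=1, Y=2, U=0, Z=0, W=0) weight 8/243
  (X=1, Y=2, U=1, Z=0, W=1) weight 4/243
  … 4 more
Group by Z:
  weight(Z=0) = 2/27
  weight(Z=1) = 5/108
Total weight = 2/27 + 5/108 = 13/108
P(Z=0 | obs) = 2/27 / 13/108 = 8/13
P(Z=1 | obs) = 5/108 / 13/108 = 5/13

P(Z = 0 | obs) = 8/13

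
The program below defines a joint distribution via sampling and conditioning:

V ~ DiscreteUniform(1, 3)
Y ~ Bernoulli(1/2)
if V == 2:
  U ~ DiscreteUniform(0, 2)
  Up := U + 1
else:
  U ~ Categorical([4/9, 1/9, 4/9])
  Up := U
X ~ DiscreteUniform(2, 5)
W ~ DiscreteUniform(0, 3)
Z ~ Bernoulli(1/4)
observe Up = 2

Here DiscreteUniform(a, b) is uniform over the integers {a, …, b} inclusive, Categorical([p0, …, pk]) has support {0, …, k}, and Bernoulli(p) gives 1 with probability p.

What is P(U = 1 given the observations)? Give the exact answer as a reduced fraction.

P(U = 1 | obs) = 3/11

Enumerate traces; 192 have nonzero weight after conditioning:
  (V=1, Y=0, U=2, X=2, W=0, Z=0) weight 1/288
  (V=1, Y=0, U=2, X=2, W=0, Z=1) weight 1/864
  (V=1, Y=0, U=2, X=2, W=1, Z=0) weight 1/288
  (V=1, Y=0, U=2, X=2, W=1, Z=1) weight 1/864
  (V=1, Y=0, U=2, X=2, W=2, Z=0) weight 1/288
  (V=1, Y=0, U=2, X=2, W=2, Z=1) weight 1/864
  (V=1, Y=0, U=2, X=2, W=3, Z=0) weight 1/288
  (V=1, Y=0, U=2, X=2, W=3, Z=1) weight 1/864
  (V=2, Y=0, U=1, X=2, W=0, Z=0) weight 1/384
  … 183 more
Group by U:
  weight(U=1) = 1/9
  weight(U=2) = 8/27
Total weight = 1/9 + 8/27 = 11/27
P(U=1 | obs) = 1/9 / 11/27 = 3/11
P(U=2 | obs) = 8/27 / 11/27 = 8/11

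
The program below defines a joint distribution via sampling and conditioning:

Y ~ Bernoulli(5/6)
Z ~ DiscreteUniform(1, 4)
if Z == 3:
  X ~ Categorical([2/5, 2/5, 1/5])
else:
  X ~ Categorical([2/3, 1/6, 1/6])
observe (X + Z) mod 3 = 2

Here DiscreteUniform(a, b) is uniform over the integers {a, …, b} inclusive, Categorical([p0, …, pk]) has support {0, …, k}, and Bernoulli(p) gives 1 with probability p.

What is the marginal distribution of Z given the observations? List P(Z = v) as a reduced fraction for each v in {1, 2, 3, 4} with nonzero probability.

Enumerate traces; 8 have nonzero weight after conditioning:
  (Y=0, Z=1, X=1) weight 1/144
  (Y=0, Z=2, X=0) weight 1/36
  (Y=0, Z=3, X=2) weight 1/120
  (Y=0, Z=4, X=1) weight 1/144
  (Y=1, Z=1, X=1) weight 5/144
  (Y=1, Z=2, X=0) weight 5/36
  (Y=1, Z=3, X=2) weight 1/24
  (Y=1, Z=4, X=1) weight 5/144
Group by Z:
  weight(Z=1) = 1/24
  weight(Z=2) = 1/6
  weight(Z=3) = 1/20
  weight(Z=4) = 1/24
Total weight = 1/24 + 1/6 + 1/20 + 1/24 = 3/10
P(Z=1 | obs) = 1/24 / 3/10 = 5/36
P(Z=2 | obs) = 1/6 / 3/10 = 5/9
P(Z=3 | obs) = 1/20 / 3/10 = 1/6
P(Z=4 | obs) = 1/24 / 3/10 = 5/36

P(Z=1) = 5/36, P(Z=2) = 5/9, P(Z=3) = 1/6, P(Z=4) = 5/36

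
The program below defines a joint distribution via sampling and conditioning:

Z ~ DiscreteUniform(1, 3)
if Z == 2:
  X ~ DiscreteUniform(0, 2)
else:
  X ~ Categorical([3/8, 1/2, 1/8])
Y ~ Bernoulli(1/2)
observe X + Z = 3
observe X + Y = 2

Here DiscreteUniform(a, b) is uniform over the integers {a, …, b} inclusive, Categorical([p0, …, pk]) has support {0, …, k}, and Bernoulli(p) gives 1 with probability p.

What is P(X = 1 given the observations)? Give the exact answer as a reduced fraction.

Enumerate traces; 2 have nonzero weight after conditioning:
  (Z=1, X=2, Y=0) weight 1/48
  (Z=2, X=1, Y=1) weight 1/18
Group by X:
  weight(X=1) = 1/18
  weight(X=2) = 1/48
Total weight = 1/18 + 1/48 = 11/144
P(X=1 | obs) = 1/18 / 11/144 = 8/11
P(X=2 | obs) = 1/48 / 11/144 = 3/11

P(X = 1 | obs) = 8/11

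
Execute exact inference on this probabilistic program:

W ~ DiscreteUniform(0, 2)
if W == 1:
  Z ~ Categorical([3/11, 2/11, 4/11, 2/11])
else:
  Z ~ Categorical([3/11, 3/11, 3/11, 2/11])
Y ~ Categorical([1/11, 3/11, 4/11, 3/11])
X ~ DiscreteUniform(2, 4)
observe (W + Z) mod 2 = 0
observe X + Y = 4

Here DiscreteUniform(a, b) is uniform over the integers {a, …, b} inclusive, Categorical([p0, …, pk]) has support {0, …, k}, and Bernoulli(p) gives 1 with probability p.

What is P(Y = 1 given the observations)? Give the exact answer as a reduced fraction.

P(Y = 1 | obs) = 3/8

Enumerate traces; 18 have nonzero weight after conditioning:
  (W=0, Z=0, Y=0, X=4) weight 1/363
  (W=0, Z=0, Y=1, X=3) weight 1/121
  (W=0, Z=0, Y=2, X=2) weight 4/363
  (W=0, Z=2, Y=0, X=4) weight 1/363
  (W=0, Z=2, Y=1, X=3) weight 1/121
  (W=0, Z=2, Y=2, X=2) weight 4/363
  (W=1, Z=1, Y=0, X=4) weight 2/1089
  (W=1, Z=1, Y=1, X=3) weight 2/363
  … 10 more
Group by Y:
  weight(Y=0) = 16/1089
  weight(Y=1) = 16/363
  weight(Y=2) = 64/1089
Total weight = 16/1089 + 16/363 + 64/1089 = 128/1089
P(Y=0 | obs) = 16/1089 / 128/1089 = 1/8
P(Y=1 | obs) = 16/363 / 128/1089 = 3/8
P(Y=2 | obs) = 64/1089 / 128/1089 = 1/2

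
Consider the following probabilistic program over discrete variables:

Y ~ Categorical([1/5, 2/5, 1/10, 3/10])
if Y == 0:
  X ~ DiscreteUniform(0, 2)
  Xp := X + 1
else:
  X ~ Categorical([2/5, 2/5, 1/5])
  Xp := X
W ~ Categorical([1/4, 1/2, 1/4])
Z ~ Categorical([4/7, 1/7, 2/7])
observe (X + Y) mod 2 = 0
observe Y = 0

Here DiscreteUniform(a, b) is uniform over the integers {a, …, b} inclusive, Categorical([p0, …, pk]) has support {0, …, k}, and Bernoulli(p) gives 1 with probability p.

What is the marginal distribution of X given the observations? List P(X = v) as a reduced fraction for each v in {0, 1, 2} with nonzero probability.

Enumerate traces; 18 have nonzero weight after conditioning:
  (Y=0, X=0, W=0, Z=0) weight 1/105
  (Y=0, X=0, W=0, Z=1) weight 1/420
  (Y=0, X=0, W=0, Z=2) weight 1/210
  (Y=0, X=0, W=1, Z=0) weight 2/105
  (Y=0, X=0, W=1, Z=1) weight 1/210
  (Y=0, X=0, W=1, Z=2) weight 1/105
  (Y=0, X=0, W=2, Z=0) weight 1/105
  (Y=0, X=0, W=2, Z=1) weight 1/420
  (Y=0, X=2, W=0, Z=0) weight 1/105
  … 9 more
Group by X:
  weight(X=0) = 1/15
  weight(X=2) = 1/15
Total weight = 1/15 + 1/15 = 2/15
P(X=0 | obs) = 1/15 / 2/15 = 1/2
P(X=2 | obs) = 1/15 / 2/15 = 1/2

P(X=0) = 1/2, P(X=2) = 1/2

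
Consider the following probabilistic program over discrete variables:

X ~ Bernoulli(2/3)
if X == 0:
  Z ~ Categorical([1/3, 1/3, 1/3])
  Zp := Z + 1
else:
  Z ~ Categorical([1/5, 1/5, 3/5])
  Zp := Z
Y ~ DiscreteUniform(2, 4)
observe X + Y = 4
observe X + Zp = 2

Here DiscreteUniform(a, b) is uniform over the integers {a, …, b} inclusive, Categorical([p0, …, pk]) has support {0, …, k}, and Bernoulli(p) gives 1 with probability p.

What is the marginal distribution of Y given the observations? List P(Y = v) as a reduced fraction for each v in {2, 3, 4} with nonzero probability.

Enumerate traces; 2 have nonzero weight after conditioning:
  (X=0, Z=1, Y=4) weight 1/27
  (X=1, Z=1, Y=3) weight 2/45
Group by Y:
  weight(Y=3) = 2/45
  weight(Y=4) = 1/27
Total weight = 2/45 + 1/27 = 11/135
P(Y=3 | obs) = 2/45 / 11/135 = 6/11
P(Y=4 | obs) = 1/27 / 11/135 = 5/11

P(Y=3) = 6/11, P(Y=4) = 5/11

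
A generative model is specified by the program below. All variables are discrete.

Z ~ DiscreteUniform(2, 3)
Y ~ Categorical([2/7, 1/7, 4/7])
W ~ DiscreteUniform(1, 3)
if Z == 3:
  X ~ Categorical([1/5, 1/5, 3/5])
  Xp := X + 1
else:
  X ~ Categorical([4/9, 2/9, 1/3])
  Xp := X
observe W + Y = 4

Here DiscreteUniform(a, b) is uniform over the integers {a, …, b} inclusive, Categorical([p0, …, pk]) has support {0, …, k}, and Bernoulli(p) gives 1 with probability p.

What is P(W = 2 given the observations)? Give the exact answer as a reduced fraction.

P(W = 2 | obs) = 4/5

Enumerate traces; 12 have nonzero weight after conditioning:
  (Z=2, Y=1, W=3, X=0) weight 2/189
  (Z=2, Y=1, W=3, X=1) weight 1/189
  (Z=2, Y=1, W=3, X=2) weight 1/126
  (Z=2, Y=2, W=2, X=0) weight 8/189
  (Z=2, Y=2, W=2, X=1) weight 4/189
  (Z=2, Y=2, W=2, X=2) weight 2/63
  (Z=3, Y=1, W=3, X=0) weight 1/210
  (Z=3, Y=1, W=3, X=1) weight 1/210
  … 4 more
Group by W:
  weight(W=2) = 4/21
  weight(W=3) = 1/21
Total weight = 4/21 + 1/21 = 5/21
P(W=2 | obs) = 4/21 / 5/21 = 4/5
P(W=3 | obs) = 1/21 / 5/21 = 1/5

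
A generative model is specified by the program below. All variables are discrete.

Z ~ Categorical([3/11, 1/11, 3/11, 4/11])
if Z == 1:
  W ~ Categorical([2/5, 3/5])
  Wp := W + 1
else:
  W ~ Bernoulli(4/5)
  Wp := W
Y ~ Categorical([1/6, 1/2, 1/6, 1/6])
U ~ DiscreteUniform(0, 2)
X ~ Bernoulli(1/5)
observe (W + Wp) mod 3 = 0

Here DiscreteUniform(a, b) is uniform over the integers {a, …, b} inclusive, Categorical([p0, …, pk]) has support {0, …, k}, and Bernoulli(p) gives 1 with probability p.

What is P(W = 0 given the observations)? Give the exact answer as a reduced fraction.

P(W = 0 | obs) = 10/13

Enumerate traces; 96 have nonzero weight after conditioning:
  (Z=0, W=0, Y=0, U=0, X=0) weight 2/825
  (Z=0, W=0, Y=0, U=0, X=1) weight 1/1650
  (Z=0, W=0, Y=0, U=1, X=0) weight 2/825
  (Z=0, W=0, Y=0, U=1, X=1) weight 1/1650
  (Z=0, W=0, Y=0, U=2, X=0) weight 2/825
  (Z=0, W=0, Y=0, U=2, X=1) weight 1/1650
  (Z=0, W=0, Y=1, U=0, X=0) weight 2/275
  (Z=0, W=0, Y=1, U=0, X=1) weight 1/550
  (Z=1, W=1, Y=0, U=0, X=0) weight 2/825
  … 87 more
Group by W:
  weight(W=0) = 2/11
  weight(W=1) = 3/55
Total weight = 2/11 + 3/55 = 13/55
P(W=0 | obs) = 2/11 / 13/55 = 10/13
P(W=1 | obs) = 3/55 / 13/55 = 3/13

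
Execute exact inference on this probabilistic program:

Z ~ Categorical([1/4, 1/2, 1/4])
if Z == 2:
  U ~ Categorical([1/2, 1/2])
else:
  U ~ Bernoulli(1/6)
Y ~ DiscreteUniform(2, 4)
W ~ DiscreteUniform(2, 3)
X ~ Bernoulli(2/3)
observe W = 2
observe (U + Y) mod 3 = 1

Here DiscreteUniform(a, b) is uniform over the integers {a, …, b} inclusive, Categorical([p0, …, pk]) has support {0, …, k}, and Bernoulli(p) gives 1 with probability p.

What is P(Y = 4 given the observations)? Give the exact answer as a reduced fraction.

P(Y = 4 | obs) = 3/4

Enumerate traces; 12 have nonzero weight after conditioning:
  (Z=0, U=0, Y=4, W=2, X=0) weight 5/432
  (Z=0, U=0, Y=4, W=2, X=1) weight 5/216
  (Z=0, U=1, Y=3, W=2, X=0) weight 1/432
  (Z=0, U=1, Y=3, W=2, X=1) weight 1/216
  (Z=1, U=0, Y=4, W=2, X=0) weight 5/216
  (Z=1, U=0, Y=4, W=2, X=1) weight 5/108
  (Z=1, U=1, Y=3, W=2, X=0) weight 1/216
  (Z=1, U=1, Y=3, W=2, X=1) weight 1/108
  … 4 more
Group by Y:
  weight(Y=3) = 1/24
  weight(Y=4) = 1/8
Total weight = 1/24 + 1/8 = 1/6
P(Y=3 | obs) = 1/24 / 1/6 = 1/4
P(Y=4 | obs) = 1/8 / 1/6 = 3/4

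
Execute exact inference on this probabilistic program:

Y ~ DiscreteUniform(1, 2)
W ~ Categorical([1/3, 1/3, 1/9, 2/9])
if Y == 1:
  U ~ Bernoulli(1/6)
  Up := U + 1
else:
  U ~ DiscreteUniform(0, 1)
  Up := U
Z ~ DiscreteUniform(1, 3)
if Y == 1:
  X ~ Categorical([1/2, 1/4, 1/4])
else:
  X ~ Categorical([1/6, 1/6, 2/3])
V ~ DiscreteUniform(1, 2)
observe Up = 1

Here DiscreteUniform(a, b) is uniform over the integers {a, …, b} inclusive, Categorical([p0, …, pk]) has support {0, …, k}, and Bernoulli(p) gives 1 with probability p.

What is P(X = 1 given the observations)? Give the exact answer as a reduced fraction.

P(X = 1 | obs) = 7/32

Enumerate traces; 144 have nonzero weight after conditioning:
  (Y=1, W=0, U=0, Z=1, X=0, V=1) weight 5/432
  (Y=1, W=0, U=0, Z=1, X=0, V=2) weight 5/432
  (Y=1, W=0, U=0, Z=1, X=1, V=1) weight 5/864
  (Y=1, W=0, U=0, Z=1, X=1, V=2) weight 5/864
  (Y=1, W=0, U=0, Z=1, X=2, V=1) weight 5/864
  (Y=1, W=0, U=0, Z=1, X=2, V=2) weight 5/864
  (Y=1, W=0, U=0, Z=2, X=0, V=1) weight 5/432
  (Y=1, W=0, U=0, Z=2, X=0, V=2) weight 5/432
  … 136 more
Group by X:
  weight(X=0) = 1/4
  weight(X=1) = 7/48
  weight(X=2) = 13/48
Total weight = 1/4 + 7/48 + 13/48 = 2/3
P(X=0 | obs) = 1/4 / 2/3 = 3/8
P(X=1 | obs) = 7/48 / 2/3 = 7/32
P(X=2 | obs) = 13/48 / 2/3 = 13/32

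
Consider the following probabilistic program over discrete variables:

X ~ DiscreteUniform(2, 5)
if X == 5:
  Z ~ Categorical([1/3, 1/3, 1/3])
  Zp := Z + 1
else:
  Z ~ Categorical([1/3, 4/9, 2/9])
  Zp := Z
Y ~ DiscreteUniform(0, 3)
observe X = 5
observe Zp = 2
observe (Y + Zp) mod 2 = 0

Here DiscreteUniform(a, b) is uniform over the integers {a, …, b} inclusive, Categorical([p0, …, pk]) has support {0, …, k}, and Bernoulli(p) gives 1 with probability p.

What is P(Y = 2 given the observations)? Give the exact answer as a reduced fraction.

P(Y = 2 | obs) = 1/2

Enumerate traces; 2 have nonzero weight after conditioning:
  (X=5, Z=1, Y=0) weight 1/48
  (X=5, Z=1, Y=2) weight 1/48
Group by Y:
  weight(Y=0) = 1/48
  weight(Y=2) = 1/48
Total weight = 1/48 + 1/48 = 1/24
P(Y=0 | obs) = 1/48 / 1/24 = 1/2
P(Y=2 | obs) = 1/48 / 1/24 = 1/2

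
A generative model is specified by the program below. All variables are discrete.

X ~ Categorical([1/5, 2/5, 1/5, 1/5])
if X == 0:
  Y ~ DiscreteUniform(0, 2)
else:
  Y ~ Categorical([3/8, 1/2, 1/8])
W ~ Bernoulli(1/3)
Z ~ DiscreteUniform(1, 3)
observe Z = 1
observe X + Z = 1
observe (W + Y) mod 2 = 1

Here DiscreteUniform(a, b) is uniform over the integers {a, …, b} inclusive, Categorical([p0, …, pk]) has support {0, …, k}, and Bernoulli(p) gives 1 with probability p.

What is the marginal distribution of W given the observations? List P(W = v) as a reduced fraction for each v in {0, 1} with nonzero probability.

Enumerate traces; 3 have nonzero weight after conditioning:
  (X=0, Y=0, W=1, Z=1) weight 1/135
  (X=0, Y=1, W=0, Z=1) weight 2/135
  (X=0, Y=2, W=1, Z=1) weight 1/135
Group by W:
  weight(W=0) = 2/135
  weight(W=1) = 2/135
Total weight = 2/135 + 2/135 = 4/135
P(W=0 | obs) = 2/135 / 4/135 = 1/2
P(W=1 | obs) = 2/135 / 4/135 = 1/2

P(W=0) = 1/2, P(W=1) = 1/2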